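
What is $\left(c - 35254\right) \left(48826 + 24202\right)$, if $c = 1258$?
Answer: $-2482659888$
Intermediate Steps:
$\left(c - 35254\right) \left(48826 + 24202\right) = \left(1258 - 35254\right) \left(48826 + 24202\right) = \left(-33996\right) 73028 = -2482659888$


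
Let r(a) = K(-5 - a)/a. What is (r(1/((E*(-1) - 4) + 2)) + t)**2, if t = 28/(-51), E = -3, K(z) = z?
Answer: 111556/2601 ≈ 42.890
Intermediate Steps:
r(a) = (-5 - a)/a
t = -28/51 (t = 28*(-1/51) = -28/51 ≈ -0.54902)
(r(1/((E*(-1) - 4) + 2)) + t)**2 = ((-5 - 1/((-3*(-1) - 4) + 2))/(1/((-3*(-1) - 4) + 2)) - 28/51)**2 = ((-5 - 1/((3 - 4) + 2))/(1/((3 - 4) + 2)) - 28/51)**2 = ((-5 - 1/(-1 + 2))/(1/(-1 + 2)) - 28/51)**2 = ((-5 - 1/1)/(1/1) - 28/51)**2 = ((-5 - 1*1)/1 - 28/51)**2 = (1*(-5 - 1) - 28/51)**2 = (1*(-6) - 28/51)**2 = (-6 - 28/51)**2 = (-334/51)**2 = 111556/2601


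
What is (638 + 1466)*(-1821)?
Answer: -3831384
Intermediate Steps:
(638 + 1466)*(-1821) = 2104*(-1821) = -3831384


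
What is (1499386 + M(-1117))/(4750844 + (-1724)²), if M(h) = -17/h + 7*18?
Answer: 558318307/2875537780 ≈ 0.19416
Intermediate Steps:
M(h) = 126 - 17/h (M(h) = -17/h + 126 = 126 - 17/h)
(1499386 + M(-1117))/(4750844 + (-1724)²) = (1499386 + (126 - 17/(-1117)))/(4750844 + (-1724)²) = (1499386 + (126 - 17*(-1/1117)))/(4750844 + 2972176) = (1499386 + (126 + 17/1117))/7723020 = (1499386 + 140759/1117)*(1/7723020) = (1674954921/1117)*(1/7723020) = 558318307/2875537780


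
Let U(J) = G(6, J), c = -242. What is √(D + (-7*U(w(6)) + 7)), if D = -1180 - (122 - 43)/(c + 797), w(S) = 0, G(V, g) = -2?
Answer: 2*I*√89261205/555 ≈ 34.046*I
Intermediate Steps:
U(J) = -2
D = -654979/555 (D = -1180 - (122 - 43)/(-242 + 797) = -1180 - 79/555 = -654979/555 ≈ -1180.1)
√(D + (-7*U(w(6)) + 7)) = √(-654979/555 + (-7*(-2) + 7)) = √(-654979/555 + (14 + 7)) = √(-654979/555 + 21) = √(-643324/555) = 2*I*√89261205/555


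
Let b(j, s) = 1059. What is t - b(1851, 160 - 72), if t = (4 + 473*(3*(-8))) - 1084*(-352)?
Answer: 369161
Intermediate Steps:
t = 370220 (t = (4 + 473*(-24)) + 381568 = (4 - 11352) + 381568 = -11348 + 381568 = 370220)
t - b(1851, 160 - 72) = 370220 - 1*1059 = 370220 - 1059 = 369161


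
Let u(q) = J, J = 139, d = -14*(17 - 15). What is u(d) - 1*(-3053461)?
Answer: 3053600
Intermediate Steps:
d = -28 (d = -14*2 = -28)
u(q) = 139
u(d) - 1*(-3053461) = 139 - 1*(-3053461) = 139 + 3053461 = 3053600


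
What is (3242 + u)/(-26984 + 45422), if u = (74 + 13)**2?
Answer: 10811/18438 ≈ 0.58634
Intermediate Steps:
u = 7569 (u = 87**2 = 7569)
(3242 + u)/(-26984 + 45422) = (3242 + 7569)/(-26984 + 45422) = 10811/18438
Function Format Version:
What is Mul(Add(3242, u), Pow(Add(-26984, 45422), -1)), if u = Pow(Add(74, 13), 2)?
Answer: Rational(10811, 18438) ≈ 0.58634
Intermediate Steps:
u = 7569 (u = Pow(87, 2) = 7569)
Mul(Add(3242, u), Pow(Add(-26984, 45422), -1)) = Mul(Add(3242, 7569), Pow(Add(-26984, 45422), -1)) = Mul(10811, Pow(18438, -1)) = Mul(10811, Rational(1, 18438)) = Rational(10811, 18438)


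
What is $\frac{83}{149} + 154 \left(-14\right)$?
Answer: $- \frac{321161}{149} \approx -2155.4$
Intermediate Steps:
$\frac{83}{149} + 154 \left(-14\right) = 83 \cdot \frac{1}{149} - 2156 = \frac{83}{149} - 2156 = - \frac{321161}{149}$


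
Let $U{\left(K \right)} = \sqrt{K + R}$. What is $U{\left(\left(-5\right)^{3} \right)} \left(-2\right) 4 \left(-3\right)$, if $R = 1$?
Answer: $48 i \sqrt{31} \approx 267.25 i$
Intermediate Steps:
$U{\left(K \right)} = \sqrt{1 + K}$ ($U{\left(K \right)} = \sqrt{K + 1} = \sqrt{1 + K}$)
$U{\left(\left(-5\right)^{3} \right)} \left(-2\right) 4 \left(-3\right) = \sqrt{1 + \left(-5\right)^{3}} \left(-2\right) 4 \left(-3\right) = \sqrt{1 - 125} \left(\left(-8\right) \left(-3\right)\right) = \sqrt{-124} \cdot 24 = 2 i \sqrt{31} \cdot 24 = 48 i \sqrt{31}$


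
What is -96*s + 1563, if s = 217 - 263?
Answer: 5979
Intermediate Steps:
s = -46
-96*s + 1563 = -96*(-46) + 1563 = 4416 + 1563 = 5979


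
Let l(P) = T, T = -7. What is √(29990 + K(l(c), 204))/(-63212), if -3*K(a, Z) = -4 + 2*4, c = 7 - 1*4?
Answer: -√269898/189636 ≈ -0.0027395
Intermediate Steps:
c = 3 (c = 7 - 4 = 3)
l(P) = -7
K(a, Z) = -4/3 (K(a, Z) = -(-4 + 2*4)/3 = -(-4 + 8)/3 = -⅓*4 = -4/3)
√(29990 + K(l(c), 204))/(-63212) = √(29990 - 4/3)/(-63212) = √(89966/3)*(-1/63212) = (√269898/3)*(-1/63212) = -√269898/189636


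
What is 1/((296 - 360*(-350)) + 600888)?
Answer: 1/727184 ≈ 1.3752e-6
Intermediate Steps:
1/((296 - 360*(-350)) + 600888) = 1/((296 + 126000) + 600888) = 1/(126296 + 600888) = 1/727184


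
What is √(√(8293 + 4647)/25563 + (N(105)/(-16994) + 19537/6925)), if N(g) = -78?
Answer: √(255739906314117973502604 + 7080641382939192150*√3235)/300834203235 ≈ 1.6823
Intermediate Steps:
√(√(8293 + 4647)/25563 + (N(105)/(-16994) + 19537/6925)) = √(√(8293 + 4647)/25563 + (-78/(-16994) + 19537/6925)) = √(√12940*(1/25563) + (-78*(-1/16994) + 19537*(1/6925))) = √((2*√3235)*(1/25563) + (39/8497 + 19537/6925)) = √(2*√3235/25563 + 166275964/58841725) = √(166275964/58841725 + 2*√3235/25563)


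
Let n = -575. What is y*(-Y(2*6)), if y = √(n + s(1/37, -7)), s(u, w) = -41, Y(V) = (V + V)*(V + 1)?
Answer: -624*I*√154 ≈ -7743.6*I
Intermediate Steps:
Y(V) = 2*V*(1 + V) (Y(V) = (2*V)*(1 + V) = 2*V*(1 + V))
y = 2*I*√154 (y = √(-575 - 41) = √(-616) = 2*I*√154 ≈ 24.819*I)
y*(-Y(2*6)) = (2*I*√154)*(-2*2*6*(1 + 2*6)) = (2*I*√154)*(-2*12*(1 + 12)) = (2*I*√154)*(-2*12*13) = (2*I*√154)*(-1*312) = (2*I*√154)*(-312) = -624*I*√154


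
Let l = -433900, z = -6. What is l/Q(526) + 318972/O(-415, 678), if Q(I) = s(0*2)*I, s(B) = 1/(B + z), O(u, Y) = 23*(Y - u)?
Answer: 32807325936/6611557 ≈ 4962.1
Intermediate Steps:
O(u, Y) = -23*u + 23*Y
s(B) = 1/(-6 + B) (s(B) = 1/(B - 6) = 1/(-6 + B))
Q(I) = -I/6 (Q(I) = I/(-6 + 0*2) = I/(-6 + 0) = I/(-6) = -I/6)
l/Q(526) + 318972/O(-415, 678) = -433900/((-1/6*526)) + 318972/(-23*(-415) + 23*678) = -433900/(-263/3) + 318972/(9545 + 15594) = -433900*(-3/263) + 318972/25139 = 1301700/263 + 318972*(1/25139) = 1301700/263 + 318972/25139 = 32807325936/6611557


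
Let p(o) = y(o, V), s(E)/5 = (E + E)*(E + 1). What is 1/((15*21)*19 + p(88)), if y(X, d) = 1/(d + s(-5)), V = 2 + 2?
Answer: 204/1220941 ≈ 0.00016708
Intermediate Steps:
V = 4
s(E) = 10*E*(1 + E) (s(E) = 5*((E + E)*(E + 1)) = 5*((2*E)*(1 + E)) = 5*(2*E*(1 + E)) = 10*E*(1 + E))
y(X, d) = 1/(200 + d) (y(X, d) = 1/(d + 10*(-5)*(1 - 5)) = 1/(d + 10*(-5)*(-4)) = 1/(d + 200) = 1/(200 + d))
p(o) = 1/204 (p(o) = 1/(200 + 4) = 1/204)
1/((15*21)*19 + p(88)) = 1/((15*21)*19 + 1/204) = 1/(315*19 + 1/204) = 1/(5985 + 1/204) = 1/(1220941/204) = 204/1220941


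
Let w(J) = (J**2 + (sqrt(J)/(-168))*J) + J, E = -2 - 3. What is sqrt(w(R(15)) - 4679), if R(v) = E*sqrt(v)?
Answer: sqrt(-30369024 - 35280*sqrt(15) + 1050*I*3**(3/4)*5**(1/4))/84 ≈ 0.0038572 + 65.752*I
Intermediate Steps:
E = -5
R(v) = -5*sqrt(v)
w(J) = J + J**2 - J**(3/2)/168 (w(J) = (J**2 + (-sqrt(J)/168)*J) + J = (J**2 - J**(3/2)/168) + J = J + J**2 - J**(3/2)/168)
sqrt(w(R(15)) - 4679) = sqrt((-5*sqrt(15) + (-5*sqrt(15))**2 - (-25*I*3**(3/4)*5**(1/4))/168) - 4679) = sqrt((-5*sqrt(15) + 375 - (-25)*I*3**(3/4)*5**(1/4)/168) - 4679) = sqrt((-5*sqrt(15) + 375 + 25*I*3**(3/4)*5**(1/4)/168) - 4679) = sqrt((375 - 5*sqrt(15) + 25*I*3**(3/4)*5**(1/4)/168) - 4679) = sqrt(-4304 - 5*sqrt(15) + 25*I*3**(3/4)*5**(1/4)/168)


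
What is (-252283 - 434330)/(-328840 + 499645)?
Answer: -228871/56935 ≈ -4.0199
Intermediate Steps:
(-252283 - 434330)/(-328840 + 499645) = -686613/170805 = -686613*1/170805 = -228871/56935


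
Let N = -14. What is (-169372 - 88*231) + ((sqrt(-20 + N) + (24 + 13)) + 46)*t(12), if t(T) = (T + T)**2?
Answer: -141892 + 576*I*sqrt(34) ≈ -1.4189e+5 + 3358.6*I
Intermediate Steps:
t(T) = 4*T**2 (t(T) = (2*T)**2 = 4*T**2)
(-169372 - 88*231) + ((sqrt(-20 + N) + (24 + 13)) + 46)*t(12) = (-169372 - 88*231) + ((sqrt(-20 - 14) + (24 + 13)) + 46)*(4*12**2) = (-169372 - 20328) + ((sqrt(-34) + 37) + 46)*(4*144) = -189700 + ((I*sqrt(34) + 37) + 46)*576 = -189700 + ((37 + I*sqrt(34)) + 46)*576 = -189700 + (83 + I*sqrt(34))*576 = -189700 + (47808 + 576*I*sqrt(34)) = -141892 + 576*I*sqrt(34)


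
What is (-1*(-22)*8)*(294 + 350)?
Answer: 113344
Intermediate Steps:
(-1*(-22)*8)*(294 + 350) = (22*8)*644 = 176*644 = 113344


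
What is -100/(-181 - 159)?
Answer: 5/17 ≈ 0.29412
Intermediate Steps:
-100/(-181 - 159) = -100/(-340) = -100*(-1/340) = 5/17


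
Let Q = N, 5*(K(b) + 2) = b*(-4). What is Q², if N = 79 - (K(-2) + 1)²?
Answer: 3865156/625 ≈ 6184.3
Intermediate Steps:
K(b) = -2 - 4*b/5 (K(b) = -2 + (b*(-4))/5 = -2 + (-4*b)/5 = -2 - 4*b/5)
N = 1966/25 (N = 79 - ((-2 - ⅘*(-2)) + 1)² = 79 - ((-2 + 8/5) + 1)² = 79 - (-⅖ + 1)² = 79 - (⅗)² = 79 - 1*9/25 = 79 - 9/25 = 1966/25 ≈ 78.640)
Q = 1966/25 ≈ 78.640
Q² = (1966/25)² = 3865156/625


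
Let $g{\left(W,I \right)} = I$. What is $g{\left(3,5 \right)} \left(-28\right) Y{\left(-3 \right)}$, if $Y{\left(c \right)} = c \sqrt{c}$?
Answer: $420 i \sqrt{3} \approx 727.46 i$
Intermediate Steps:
$Y{\left(c \right)} = c^{\frac{3}{2}}$
$g{\left(3,5 \right)} \left(-28\right) Y{\left(-3 \right)} = 5 \left(-28\right) \left(-3\right)^{\frac{3}{2}} = - 140 \left(- 3 i \sqrt{3}\right) = 420 i \sqrt{3}$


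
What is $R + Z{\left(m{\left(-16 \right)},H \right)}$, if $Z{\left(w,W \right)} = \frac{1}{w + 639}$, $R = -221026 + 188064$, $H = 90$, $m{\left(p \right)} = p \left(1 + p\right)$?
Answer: $- \frac{28973597}{879} \approx -32962.0$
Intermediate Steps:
$R = -32962$
$Z{\left(w,W \right)} = \frac{1}{639 + w}$
$R + Z{\left(m{\left(-16 \right)},H \right)} = -32962 + \frac{1}{639 - 16 \left(1 - 16\right)} = -32962 + \frac{1}{639 - -240} = -32962 + \frac{1}{639 + 240} = -32962 + \frac{1}{879} = - \frac{28973597}{879}$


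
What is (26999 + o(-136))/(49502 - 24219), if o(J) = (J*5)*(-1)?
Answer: 27679/25283 ≈ 1.0948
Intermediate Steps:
o(J) = -5*J (o(J) = (5*J)*(-1) = -5*J)
(26999 + o(-136))/(49502 - 24219) = (26999 - 5*(-136))/(49502 - 24219) = (26999 + 680)/25283 = 27679*(1/25283) = 27679/25283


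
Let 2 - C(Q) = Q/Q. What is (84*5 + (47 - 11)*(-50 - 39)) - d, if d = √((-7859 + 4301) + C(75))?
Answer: -2784 - I*√3557 ≈ -2784.0 - 59.641*I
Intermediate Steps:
C(Q) = 1 (C(Q) = 2 - Q/Q = 2 - 1*1 = 2 - 1 = 1)
d = I*√3557 (d = √((-7859 + 4301) + 1) = √(-3558 + 1) = √(-3557) = I*√3557 ≈ 59.641*I)
(84*5 + (47 - 11)*(-50 - 39)) - d = (84*5 + (47 - 11)*(-50 - 39)) - I*√3557 = (420 + 36*(-89)) - I*√3557 = (420 - 3204) - I*√3557 = -2784 - I*√3557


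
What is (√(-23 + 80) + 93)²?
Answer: (93 + √57)² ≈ 10110.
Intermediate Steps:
(√(-23 + 80) + 93)² = (√57 + 93)² = (93 + √57)²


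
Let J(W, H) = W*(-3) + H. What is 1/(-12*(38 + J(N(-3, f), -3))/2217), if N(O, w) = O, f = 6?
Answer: -739/176 ≈ -4.1989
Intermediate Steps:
J(W, H) = H - 3*W (J(W, H) = -3*W + H = H - 3*W)
1/(-12*(38 + J(N(-3, f), -3))/2217) = 1/(-12*(38 + (-3 - 3*(-3)))/2217) = 1/(-12*(38 + (-3 + 9))*(1/2217)) = 1/(-12*(38 + 6)*(1/2217)) = 1/(-12*44*(1/2217)) = 1/(-528*1/2217) = 1/(-176/739) = -739/176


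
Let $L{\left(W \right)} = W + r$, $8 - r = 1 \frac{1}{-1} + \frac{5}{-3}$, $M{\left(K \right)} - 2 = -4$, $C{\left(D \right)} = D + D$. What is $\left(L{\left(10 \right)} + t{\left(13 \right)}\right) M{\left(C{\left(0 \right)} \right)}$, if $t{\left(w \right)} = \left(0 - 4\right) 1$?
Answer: $- \frac{100}{3} \approx -33.333$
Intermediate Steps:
$C{\left(D \right)} = 2 D$
$M{\left(K \right)} = -2$ ($M{\left(K \right)} = 2 - 4 = -2$)
$r = \frac{32}{3}$ ($r = 8 - \left(1 \frac{1}{-1} + \frac{5}{-3}\right) = 8 - \left(1 \left(-1\right) + 5 \left(- \frac{1}{3}\right)\right) = 8 - \left(-1 - \frac{5}{3}\right) = 8 - - \frac{8}{3} = 8 + \frac{8}{3} = \frac{32}{3} \approx 10.667$)
$t{\left(w \right)} = -4$ ($t{\left(w \right)} = \left(-4\right) 1 = -4$)
$L{\left(W \right)} = \frac{32}{3} + W$ ($L{\left(W \right)} = W + \frac{32}{3} = \frac{32}{3} + W$)
$\left(L{\left(10 \right)} + t{\left(13 \right)}\right) M{\left(C{\left(0 \right)} \right)} = \left(\left(\frac{32}{3} + 10\right) - 4\right) \left(-2\right) = \left(\frac{62}{3} - 4\right) \left(-2\right) = \frac{50}{3} \left(-2\right) = - \frac{100}{3}$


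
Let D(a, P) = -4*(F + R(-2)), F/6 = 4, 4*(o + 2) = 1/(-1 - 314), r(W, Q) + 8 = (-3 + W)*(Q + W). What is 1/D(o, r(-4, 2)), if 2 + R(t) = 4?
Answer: -1/104 ≈ -0.0096154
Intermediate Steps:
r(W, Q) = -8 + (-3 + W)*(Q + W)
R(t) = 2 (R(t) = -2 + 4 = 2)
o = -2521/1260 (o = -2 + 1/(4*(-1 - 314)) = -2 + (¼)/(-315) = -2 + (¼)*(-1/315) = -2 - 1/1260 = -2521/1260 ≈ -2.0008)
F = 24 (F = 6*4 = 24)
D(a, P) = -104 (D(a, P) = -4*(24 + 2) = -4*26 = -104)
1/D(o, r(-4, 2)) = 1/(-104) = -1/104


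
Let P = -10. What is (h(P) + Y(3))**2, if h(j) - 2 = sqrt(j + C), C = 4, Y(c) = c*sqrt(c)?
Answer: (2 + 3*sqrt(3) + I*sqrt(6))**2 ≈ 45.785 + 35.254*I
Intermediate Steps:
Y(c) = c**(3/2)
h(j) = 2 + sqrt(4 + j) (h(j) = 2 + sqrt(j + 4) = 2 + sqrt(4 + j))
(h(P) + Y(3))**2 = ((2 + sqrt(4 - 10)) + 3**(3/2))**2 = ((2 + sqrt(-6)) + 3*sqrt(3))**2 = ((2 + I*sqrt(6)) + 3*sqrt(3))**2 = (2 + 3*sqrt(3) + I*sqrt(6))**2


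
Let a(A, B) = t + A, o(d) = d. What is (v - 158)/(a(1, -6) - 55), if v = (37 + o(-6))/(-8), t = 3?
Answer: 1295/408 ≈ 3.1740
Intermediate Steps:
a(A, B) = 3 + A
v = -31/8 (v = (37 - 6)/(-8) = 31*(-1/8) = -31/8 ≈ -3.8750)
(v - 158)/(a(1, -6) - 55) = (-31/8 - 158)/((3 + 1) - 55) = -1295/8/(4 - 55) = -1295/8/(-51) = -1/51*(-1295/8) = 1295/408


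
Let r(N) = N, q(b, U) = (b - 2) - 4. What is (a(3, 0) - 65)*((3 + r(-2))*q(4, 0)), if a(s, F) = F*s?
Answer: 130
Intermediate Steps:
q(b, U) = -6 + b (q(b, U) = (-2 + b) - 4 = -6 + b)
(a(3, 0) - 65)*((3 + r(-2))*q(4, 0)) = (0*3 - 65)*((3 - 2)*(-6 + 4)) = (0 - 65)*(1*(-2)) = -65*(-2) = 130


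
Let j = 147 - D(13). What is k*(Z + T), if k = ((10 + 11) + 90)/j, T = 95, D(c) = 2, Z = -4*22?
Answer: 777/145 ≈ 5.3586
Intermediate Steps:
Z = -88
j = 145 (j = 147 - 1*2 = 147 - 2 = 145)
k = 111/145 (k = ((10 + 11) + 90)/145 = (21 + 90)*(1/145) = 111*(1/145) = 111/145 ≈ 0.76552)
k*(Z + T) = 111*(-88 + 95)/145 = (111/145)*7 = 777/145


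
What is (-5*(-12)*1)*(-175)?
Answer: -10500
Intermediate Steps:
(-5*(-12)*1)*(-175) = (60*1)*(-175) = 60*(-175) = -10500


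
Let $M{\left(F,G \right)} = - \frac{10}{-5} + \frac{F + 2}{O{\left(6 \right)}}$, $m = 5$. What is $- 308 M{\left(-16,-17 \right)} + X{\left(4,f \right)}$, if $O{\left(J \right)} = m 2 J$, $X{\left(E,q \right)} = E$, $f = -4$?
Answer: $- \frac{8102}{15} \approx -540.13$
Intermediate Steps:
$O{\left(J \right)} = 10 J$ ($O{\left(J \right)} = 5 \cdot 2 J = 10 J$)
$M{\left(F,G \right)} = \frac{61}{30} + \frac{F}{60}$ ($M{\left(F,G \right)} = - \frac{10}{-5} + \frac{F + 2}{10 \cdot 6} = \left(-10\right) \left(- \frac{1}{5}\right) + \frac{2 + F}{60} = 2 + \left(2 + F\right) \frac{1}{60} = 2 + \left(\frac{1}{30} + \frac{F}{60}\right) = \frac{61}{30} + \frac{F}{60}$)
$- 308 M{\left(-16,-17 \right)} + X{\left(4,f \right)} = - 308 \left(\frac{61}{30} + \frac{1}{60} \left(-16\right)\right) + 4 = - 308 \left(\frac{61}{30} - \frac{4}{15}\right) + 4 = \left(-308\right) \frac{53}{30} + 4 = - \frac{8162}{15} + 4 = - \frac{8102}{15}$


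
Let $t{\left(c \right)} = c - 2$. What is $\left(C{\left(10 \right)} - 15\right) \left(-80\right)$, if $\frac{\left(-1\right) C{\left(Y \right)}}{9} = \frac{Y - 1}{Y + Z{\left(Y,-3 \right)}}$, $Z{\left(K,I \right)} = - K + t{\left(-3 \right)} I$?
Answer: $1632$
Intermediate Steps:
$t{\left(c \right)} = -2 + c$
$Z{\left(K,I \right)} = - K - 5 I$ ($Z{\left(K,I \right)} = - K + \left(-2 - 3\right) I = - K - 5 I$)
$C{\left(Y \right)} = \frac{3}{5} - \frac{3 Y}{5}$ ($C{\left(Y \right)} = - 9 \frac{Y - 1}{Y - \left(-15 + Y\right)} = - 9 \frac{-1 + Y}{Y - \left(-15 + Y\right)} = - 9 \frac{-1 + Y}{15} = - 9 \left(-1 + Y\right) \frac{1}{15} = - 9 \left(- \frac{1}{15} + \frac{Y}{15}\right) = \frac{3}{5} - \frac{3 Y}{5}$)
$\left(C{\left(10 \right)} - 15\right) \left(-80\right) = \left(\left(\frac{3}{5} - 6\right) - 15\right) \left(-80\right) = \left(- \frac{27}{5} - 15\right) \left(-80\right) = \left(- \frac{102}{5}\right) \left(-80\right) = 1632$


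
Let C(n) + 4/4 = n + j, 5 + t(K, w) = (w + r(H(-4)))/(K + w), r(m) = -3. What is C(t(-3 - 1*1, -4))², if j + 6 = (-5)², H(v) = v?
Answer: 12321/64 ≈ 192.52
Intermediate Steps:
j = 19 (j = -6 + (-5)² = -6 + 25 = 19)
t(K, w) = -5 + (-3 + w)/(K + w) (t(K, w) = -5 + (w - 3)/(K + w) = -5 + (-3 + w)/(K + w))
C(n) = 18 + n (C(n) = -1 + (n + 19) = -1 + (19 + n) = 18 + n)
C(t(-3 - 1*1, -4))² = (18 + (-3 - 5*(-3 - 1*1) - 4*(-4))/((-3 - 1*1) - 4))² = (18 + (-3 - 5*(-3 - 1) + 16)/((-3 - 1) - 4))² = (18 + (-3 - 5*(-4) + 16)/(-4 - 4))² = (18 + (-3 + 20 + 16)/(-8))² = (18 - ⅛*33)² = (18 - 33/8)² = (111/8)² = 12321/64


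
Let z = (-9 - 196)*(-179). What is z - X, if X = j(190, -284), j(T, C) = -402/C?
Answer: 5210489/142 ≈ 36694.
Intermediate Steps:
X = 201/142 (X = -402/(-284) = -402*(-1/284) = 201/142 ≈ 1.4155)
z = 36695 (z = -205*(-179) = 36695)
z - X = 36695 - 1*201/142 = 36695 - 201/142 = 5210489/142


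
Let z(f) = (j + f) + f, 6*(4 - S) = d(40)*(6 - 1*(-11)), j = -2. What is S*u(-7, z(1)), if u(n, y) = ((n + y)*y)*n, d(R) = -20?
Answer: 0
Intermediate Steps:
S = 182/3 (S = 4 - (-10)*(6 - 1*(-11))/3 = 4 - (-10)*(6 + 11)/3 = 4 - (-10)*17/3 = 4 - ⅙*(-340) = 4 + 170/3 = 182/3 ≈ 60.667)
z(f) = -2 + 2*f (z(f) = (-2 + f) + f = -2 + 2*f)
u(n, y) = n*y*(n + y) (u(n, y) = (y*(n + y))*n = n*y*(n + y))
S*u(-7, z(1)) = 182*(-7*(-2 + 2*1)*(-7 + (-2 + 2*1)))/3 = 182*(-7*(-2 + 2)*(-7 + (-2 + 2)))/3 = 182*(-7*0*(-7 + 0))/3 = 182*(-7*0*(-7))/3 = (182/3)*0 = 0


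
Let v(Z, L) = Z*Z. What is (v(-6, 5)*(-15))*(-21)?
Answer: 11340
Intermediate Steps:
v(Z, L) = Z**2
(v(-6, 5)*(-15))*(-21) = ((-6)**2*(-15))*(-21) = (36*(-15))*(-21) = -540*(-21) = 11340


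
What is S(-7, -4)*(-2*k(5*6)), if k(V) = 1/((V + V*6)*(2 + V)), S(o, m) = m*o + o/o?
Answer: -29/3360 ≈ -0.0086309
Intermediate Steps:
S(o, m) = 1 + m*o (S(o, m) = m*o + 1 = 1 + m*o)
k(V) = 1/(7*V*(2 + V)) (k(V) = 1/((V + 6*V)*(2 + V)) = 1/((7*V)*(2 + V)) = 1/(7*V*(2 + V)))
S(-7, -4)*(-2*k(5*6)) = (1 - 4*(-7))*(-2/(7*(5*6)*(2 + 5*6))) = (1 + 28)*(-2/(7*30*(2 + 30))) = 29*(-2/(7*30*32)) = 29*(-2*1/6720) = 29*(-1/3360) = -29/3360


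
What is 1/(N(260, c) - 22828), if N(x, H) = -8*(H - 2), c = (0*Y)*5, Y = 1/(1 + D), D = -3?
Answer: -1/22812 ≈ -4.3837e-5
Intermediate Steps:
Y = -½ (Y = 1/(1 - 3) = 1/(-2) = -½ ≈ -0.50000)
c = 0 (c = (0*(-½))*5 = 0*5 = 0)
N(x, H) = 16 - 8*H (N(x, H) = -8*(-2 + H) = 16 - 8*H)
1/(N(260, c) - 22828) = 1/((16 - 8*0) - 22828) = 1/((16 + 0) - 22828) = 1/(16 - 22828) = 1/(-22812) = -1/22812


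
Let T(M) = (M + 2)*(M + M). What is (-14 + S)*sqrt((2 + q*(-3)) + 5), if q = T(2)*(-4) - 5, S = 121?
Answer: 107*sqrt(214) ≈ 1565.3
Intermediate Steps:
T(M) = 2*M*(2 + M) (T(M) = (2 + M)*(2*M) = 2*M*(2 + M))
q = -69 (q = (2*2*(2 + 2))*(-4) - 5 = (2*2*4)*(-4) - 5 = 16*(-4) - 5 = -64 - 5 = -69)
(-14 + S)*sqrt((2 + q*(-3)) + 5) = (-14 + 121)*sqrt((2 - 69*(-3)) + 5) = 107*sqrt((2 + 207) + 5) = 107*sqrt(209 + 5) = 107*sqrt(214)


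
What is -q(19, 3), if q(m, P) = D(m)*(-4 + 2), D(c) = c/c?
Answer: 2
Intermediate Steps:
D(c) = 1
q(m, P) = -2 (q(m, P) = 1*(-4 + 2) = 1*(-2) = -2)
-q(19, 3) = -1*(-2) = 2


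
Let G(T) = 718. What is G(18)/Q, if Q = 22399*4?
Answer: 359/44798 ≈ 0.0080138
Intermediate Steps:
Q = 89596
G(18)/Q = 718/89596 = 718*(1/89596) = 359/44798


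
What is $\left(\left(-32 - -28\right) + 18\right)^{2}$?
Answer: $196$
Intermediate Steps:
$\left(\left(-32 - -28\right) + 18\right)^{2} = \left(\left(-32 + 28\right) + 18\right)^{2} = \left(-4 + 18\right)^{2} = 14^{2} = 196$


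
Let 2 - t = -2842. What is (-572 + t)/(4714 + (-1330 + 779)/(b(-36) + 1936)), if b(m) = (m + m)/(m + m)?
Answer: 4400864/9130467 ≈ 0.48200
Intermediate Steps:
t = 2844 (t = 2 - 1*(-2842) = 2 + 2842 = 2844)
b(m) = 1 (b(m) = (2*m)/((2*m)) = (2*m)*(1/(2*m)) = 1)
(-572 + t)/(4714 + (-1330 + 779)/(b(-36) + 1936)) = (-572 + 2844)/(4714 + (-1330 + 779)/(1 + 1936)) = 2272/(4714 - 551/1937) = 2272/(9130467/1937) = 2272*(1937/9130467) = 4400864/9130467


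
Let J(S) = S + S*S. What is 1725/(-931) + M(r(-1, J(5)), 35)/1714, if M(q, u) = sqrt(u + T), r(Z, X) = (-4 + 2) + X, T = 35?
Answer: -1725/931 + sqrt(70)/1714 ≈ -1.8480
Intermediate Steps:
J(S) = S + S**2
r(Z, X) = -2 + X
M(q, u) = sqrt(35 + u) (M(q, u) = sqrt(u + 35) = sqrt(35 + u))
1725/(-931) + M(r(-1, J(5)), 35)/1714 = 1725/(-931) + sqrt(35 + 35)/1714 = 1725*(-1/931) + sqrt(70)*(1/1714) = -1725/931 + sqrt(70)/1714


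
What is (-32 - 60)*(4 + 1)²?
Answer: -2300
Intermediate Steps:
(-32 - 60)*(4 + 1)² = -92*5² = -92*25 = -2300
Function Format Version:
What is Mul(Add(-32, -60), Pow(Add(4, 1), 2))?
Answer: -2300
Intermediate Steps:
Mul(Add(-32, -60), Pow(Add(4, 1), 2)) = Mul(-92, Pow(5, 2)) = Mul(-92, 25) = -2300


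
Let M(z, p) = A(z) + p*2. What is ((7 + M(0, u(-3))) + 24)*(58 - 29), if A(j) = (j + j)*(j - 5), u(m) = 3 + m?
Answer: 899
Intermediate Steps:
A(j) = 2*j*(-5 + j) (A(j) = (2*j)*(-5 + j) = 2*j*(-5 + j))
M(z, p) = 2*p + 2*z*(-5 + z) (M(z, p) = 2*z*(-5 + z) + p*2 = 2*z*(-5 + z) + 2*p = 2*p + 2*z*(-5 + z))
((7 + M(0, u(-3))) + 24)*(58 - 29) = ((7 + (2*(3 - 3) + 2*0*(-5 + 0))) + 24)*(58 - 29) = ((7 + (2*0 + 2*0*(-5))) + 24)*29 = ((7 + (0 + 0)) + 24)*29 = ((7 + 0) + 24)*29 = (7 + 24)*29 = 31*29 = 899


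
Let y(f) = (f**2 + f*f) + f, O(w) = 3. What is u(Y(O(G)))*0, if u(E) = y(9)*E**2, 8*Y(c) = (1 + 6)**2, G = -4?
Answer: 0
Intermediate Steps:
y(f) = f + 2*f**2 (y(f) = (f**2 + f**2) + f = 2*f**2 + f = f + 2*f**2)
Y(c) = 49/8 (Y(c) = (1 + 6)**2/8 = (1/8)*7**2 = (1/8)*49 = 49/8)
u(E) = 171*E**2 (u(E) = (9*(1 + 2*9))*E**2 = (9*(1 + 18))*E**2 = (9*19)*E**2 = 171*E**2)
u(Y(O(G)))*0 = (171*(49/8)**2)*0 = (171*(2401/64))*0 = (410571/64)*0 = 0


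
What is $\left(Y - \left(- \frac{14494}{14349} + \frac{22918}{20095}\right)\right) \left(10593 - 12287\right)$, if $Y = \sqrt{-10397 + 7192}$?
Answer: $\frac{63683307688}{288343155} - 1694 i \sqrt{3205} \approx 220.86 - 95902.0 i$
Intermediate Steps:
$Y = i \sqrt{3205}$ ($Y = \sqrt{-3205} = i \sqrt{3205} \approx 56.613 i$)
$\left(Y - \left(- \frac{14494}{14349} + \frac{22918}{20095}\right)\right) \left(10593 - 12287\right) = \left(i \sqrt{3205} - \left(- \frac{14494}{14349} + \frac{22918}{20095}\right)\right) \left(10593 - 12287\right) = \left(i \sqrt{3205} - \frac{37593452}{288343155}\right) \left(-1694\right) = \left(- \frac{37593452}{288343155} + i \sqrt{3205}\right) \left(-1694\right) = \frac{63683307688}{288343155} - 1694 i \sqrt{3205}$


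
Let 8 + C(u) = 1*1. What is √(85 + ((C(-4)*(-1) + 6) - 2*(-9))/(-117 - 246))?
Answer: 2*√23118/33 ≈ 9.2149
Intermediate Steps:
C(u) = -7 (C(u) = -8 + 1*1 = -8 + 1 = -7)
√(85 + ((C(-4)*(-1) + 6) - 2*(-9))/(-117 - 246)) = √(85 + ((-7*(-1) + 6) - 2*(-9))/(-117 - 246)) = √(85 + ((7 + 6) + 18)/(-363)) = √(85 + (13 + 18)*(-1/363)) = √(85 + 31*(-1/363)) = √(85 - 31/363) = √(30824/363) = 2*√23118/33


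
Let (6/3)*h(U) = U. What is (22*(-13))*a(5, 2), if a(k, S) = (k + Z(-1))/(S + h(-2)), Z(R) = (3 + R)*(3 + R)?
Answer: -2574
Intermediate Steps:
Z(R) = (3 + R)**2
h(U) = U/2
a(k, S) = (4 + k)/(-1 + S) (a(k, S) = (k + (3 - 1)**2)/(S + (1/2)*(-2)) = (k + 2**2)/(S - 1) = (k + 4)/(-1 + S) = (4 + k)/(-1 + S))
(22*(-13))*a(5, 2) = (22*(-13))*((4 + 5)/(-1 + 2)) = -286*9/1 = -286*9 = -2574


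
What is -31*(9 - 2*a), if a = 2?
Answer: -155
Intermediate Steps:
-31*(9 - 2*a) = -31*(9 - 2*2) = -31*(9 - 4) = -31*5 = -155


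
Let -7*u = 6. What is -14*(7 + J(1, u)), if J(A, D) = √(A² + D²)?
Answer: -98 - 2*√85 ≈ -116.44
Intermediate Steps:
u = -6/7 (u = -⅐*6 = -6/7 ≈ -0.85714)
-14*(7 + J(1, u)) = -14*(7 + √(1² + (-6/7)²)) = -14*(7 + √(1 + 36/49)) = -14*(7 + √(85/49)) = -14*(7 + √85/7) = -98 - 2*√85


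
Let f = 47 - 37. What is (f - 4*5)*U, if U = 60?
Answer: -600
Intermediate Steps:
f = 10
(f - 4*5)*U = (10 - 4*5)*60 = (10 - 20)*60 = -10*60 = -600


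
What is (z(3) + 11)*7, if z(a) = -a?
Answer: 56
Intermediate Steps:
(z(3) + 11)*7 = (-1*3 + 11)*7 = (-3 + 11)*7 = 8*7 = 56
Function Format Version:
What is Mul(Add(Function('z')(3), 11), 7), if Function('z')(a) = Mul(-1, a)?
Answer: 56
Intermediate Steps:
Mul(Add(Function('z')(3), 11), 7) = Mul(Add(Mul(-1, 3), 11), 7) = Mul(Add(-3, 11), 7) = Mul(8, 7) = 56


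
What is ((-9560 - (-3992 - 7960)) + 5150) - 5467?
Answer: 2075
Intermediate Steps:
((-9560 - (-3992 - 7960)) + 5150) - 5467 = ((-9560 - 1*(-11952)) + 5150) - 5467 = ((-9560 + 11952) + 5150) - 5467 = (2392 + 5150) - 5467 = 7542 - 5467 = 2075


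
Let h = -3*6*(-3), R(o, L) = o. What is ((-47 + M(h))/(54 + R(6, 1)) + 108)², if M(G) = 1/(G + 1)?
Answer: 7824110116/680625 ≈ 11495.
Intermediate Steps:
h = 54 (h = -18*(-3) = 54)
M(G) = 1/(1 + G)
((-47 + M(h))/(54 + R(6, 1)) + 108)² = ((-47 + 1/(1 + 54))/(54 + 6) + 108)² = ((-47 + 1/55)/60 + 108)² = ((-47 + 1/55)*(1/60) + 108)² = (-2584/55*1/60 + 108)² = (-646/825 + 108)² = (88454/825)² = 7824110116/680625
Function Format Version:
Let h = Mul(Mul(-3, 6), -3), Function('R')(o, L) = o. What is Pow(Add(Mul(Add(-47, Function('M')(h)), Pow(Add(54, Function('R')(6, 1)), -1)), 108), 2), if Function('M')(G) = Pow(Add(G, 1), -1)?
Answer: Rational(7824110116, 680625) ≈ 11495.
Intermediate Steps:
h = 54 (h = Mul(-18, -3) = 54)
Function('M')(G) = Pow(Add(1, G), -1)
Pow(Add(Mul(Add(-47, Function('M')(h)), Pow(Add(54, Function('R')(6, 1)), -1)), 108), 2) = Pow(Add(Mul(Add(-47, Pow(Add(1, 54), -1)), Pow(Add(54, 6), -1)), 108), 2) = Pow(Add(Mul(Add(-47, Pow(55, -1)), Pow(60, -1)), 108), 2) = Pow(Add(Mul(Add(-47, Rational(1, 55)), Rational(1, 60)), 108), 2) = Pow(Add(Mul(Rational(-2584, 55), Rational(1, 60)), 108), 2) = Pow(Add(Rational(-646, 825), 108), 2) = Pow(Rational(88454, 825), 2) = Rational(7824110116, 680625)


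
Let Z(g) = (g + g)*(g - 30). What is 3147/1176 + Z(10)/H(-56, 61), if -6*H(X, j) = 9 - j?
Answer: -221563/5096 ≈ -43.478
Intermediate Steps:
H(X, j) = -3/2 + j/6 (H(X, j) = -(9 - j)/6 = -3/2 + j/6)
Z(g) = 2*g*(-30 + g) (Z(g) = (2*g)*(-30 + g) = 2*g*(-30 + g))
3147/1176 + Z(10)/H(-56, 61) = 3147/1176 + (2*10*(-30 + 10))/(-3/2 + (⅙)*61) = 3147*(1/1176) + (2*10*(-20))/(-3/2 + 61/6) = 1049/392 - 400/26/3 = 1049/392 - 400*3/26 = 1049/392 - 600/13 = -221563/5096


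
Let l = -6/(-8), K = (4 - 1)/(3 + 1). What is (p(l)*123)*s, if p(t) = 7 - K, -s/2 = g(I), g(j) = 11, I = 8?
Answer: -33825/2 ≈ -16913.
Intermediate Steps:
K = ¾ (K = 3/4 = 3*(¼) = ¾ ≈ 0.75000)
l = ¾ (l = -6*(-⅛) = ¾ ≈ 0.75000)
s = -22 (s = -2*11 = -22)
p(t) = 25/4 (p(t) = 7 - 1*¾ = 7 - ¾ = 25/4)
(p(l)*123)*s = ((25/4)*123)*(-22) = (3075/4)*(-22) = -33825/2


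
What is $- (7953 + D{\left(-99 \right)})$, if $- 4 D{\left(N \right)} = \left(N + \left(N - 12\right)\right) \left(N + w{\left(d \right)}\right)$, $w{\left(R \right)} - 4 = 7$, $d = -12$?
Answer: $-3333$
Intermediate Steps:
$w{\left(R \right)} = 11$ ($w{\left(R \right)} = 4 + 7 = 11$)
$D{\left(N \right)} = - \frac{\left(-12 + 2 N\right) \left(11 + N\right)}{4}$ ($D{\left(N \right)} = - \frac{\left(N + \left(N - 12\right)\right) \left(N + 11\right)}{4} = - \frac{\left(N + \left(-12 + N\right)\right) \left(11 + N\right)}{4} = - \frac{\left(-12 + 2 N\right) \left(11 + N\right)}{4}$)
$- (7953 + D{\left(-99 \right)}) = - (7953 - \left(- \frac{561}{2} + \frac{9801}{2}\right)) = - (7953 + \left(33 + \frac{495}{2} - \frac{9801}{2}\right)) = - (7953 - 4620) = \left(-1\right) 3333 = -3333$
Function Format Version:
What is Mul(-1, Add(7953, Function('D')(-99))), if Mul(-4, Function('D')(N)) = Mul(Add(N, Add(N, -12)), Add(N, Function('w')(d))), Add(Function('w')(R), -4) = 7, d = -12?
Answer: -3333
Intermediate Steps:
Function('w')(R) = 11 (Function('w')(R) = Add(4, 7) = 11)
Function('D')(N) = Mul(Rational(-1, 4), Add(-12, Mul(2, N)), Add(11, N)) (Function('D')(N) = Mul(Rational(-1, 4), Mul(Add(N, Add(N, -12)), Add(N, 11))) = Mul(Rational(-1, 4), Mul(Add(N, Add(-12, N)), Add(11, N))) = Mul(Rational(-1, 4), Mul(Add(-12, Mul(2, N)), Add(11, N))) = Mul(Rational(-1, 4), Add(-12, Mul(2, N)), Add(11, N)))
Mul(-1, Add(7953, Function('D')(-99))) = Mul(-1, Add(7953, Add(33, Mul(Rational(-5, 2), -99), Mul(Rational(-1, 2), Pow(-99, 2))))) = Mul(-1, Add(7953, Add(33, Rational(495, 2), Mul(Rational(-1, 2), 9801)))) = Mul(-1, Add(7953, Add(33, Rational(495, 2), Rational(-9801, 2)))) = Mul(-1, Add(7953, -4620)) = Mul(-1, 3333) = -3333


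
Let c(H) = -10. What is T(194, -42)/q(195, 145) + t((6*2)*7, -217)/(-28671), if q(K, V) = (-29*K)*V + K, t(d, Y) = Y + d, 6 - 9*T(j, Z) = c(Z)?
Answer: 4301833/927786015 ≈ 0.0046367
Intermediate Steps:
T(j, Z) = 16/9 (T(j, Z) = ⅔ - ⅑*(-10) = ⅔ + 10/9 = 16/9)
q(K, V) = K - 29*K*V (q(K, V) = -29*K*V + K = K - 29*K*V)
T(194, -42)/q(195, 145) + t((6*2)*7, -217)/(-28671) = 16/(9*((195*(1 - 29*145)))) + (-217 + (6*2)*7)/(-28671) = 16/(9*((195*(1 - 4205)))) + (-217 + 12*7)*(-1/28671) = 16/(9*((195*(-4204)))) + (-217 + 84)*(-1/28671) = (16/9)/(-819780) - 133*(-1/28671) = (16/9)*(-1/819780) + 7/1509 = -4/1844505 + 7/1509 = 4301833/927786015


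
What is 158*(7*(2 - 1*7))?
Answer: -5530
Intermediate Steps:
158*(7*(2 - 1*7)) = 158*(7*(2 - 7)) = 158*(7*(-5)) = 158*(-35) = -5530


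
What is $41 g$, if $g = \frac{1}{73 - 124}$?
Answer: $- \frac{41}{51} \approx -0.80392$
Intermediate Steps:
$g = - \frac{1}{51}$ ($g = \frac{1}{-51} = - \frac{1}{51} \approx -0.019608$)
$41 g = 41 \left(- \frac{1}{51}\right) = - \frac{41}{51}$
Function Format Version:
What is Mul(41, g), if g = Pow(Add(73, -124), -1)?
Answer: Rational(-41, 51) ≈ -0.80392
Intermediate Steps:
g = Rational(-1, 51) (g = Pow(-51, -1) = Rational(-1, 51) ≈ -0.019608)
Mul(41, g) = Mul(41, Rational(-1, 51)) = Rational(-41, 51)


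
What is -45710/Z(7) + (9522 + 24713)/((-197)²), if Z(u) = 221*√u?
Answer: 34235/38809 - 6530*√7/221 ≈ -77.293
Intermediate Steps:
-45710/Z(7) + (9522 + 24713)/((-197)²) = -45710*√7/1547 + (9522 + 24713)/((-197)²) = -6530*√7/221 + 34235/38809 = 34235/38809 - 6530*√7/221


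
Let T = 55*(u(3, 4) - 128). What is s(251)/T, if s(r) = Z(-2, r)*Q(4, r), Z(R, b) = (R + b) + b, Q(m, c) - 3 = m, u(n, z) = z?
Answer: -175/341 ≈ -0.51320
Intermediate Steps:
Q(m, c) = 3 + m
Z(R, b) = R + 2*b
s(r) = -14 + 14*r (s(r) = (-2 + 2*r)*(3 + 4) = (-2 + 2*r)*7 = -14 + 14*r)
T = -6820 (T = 55*(4 - 128) = 55*(-124) = -6820)
s(251)/T = (-14 + 14*251)/(-6820) = (-14 + 3514)*(-1/6820) = 3500*(-1/6820) = -175/341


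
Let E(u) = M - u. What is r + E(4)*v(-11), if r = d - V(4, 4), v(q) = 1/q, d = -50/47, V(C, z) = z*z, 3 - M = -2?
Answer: -8869/517 ≈ -17.155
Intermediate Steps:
M = 5 (M = 3 - 1*(-2) = 3 + 2 = 5)
V(C, z) = z**2
d = -50/47 (d = -50*1/47 = -50/47 ≈ -1.0638)
v(q) = 1/q
r = -802/47 (r = -50/47 - 1*4**2 = -50/47 - 1*16 = -50/47 - 16 = -802/47 ≈ -17.064)
E(u) = 5 - u
r + E(4)*v(-11) = -802/47 + (5 - 1*4)/(-11) = -802/47 + (5 - 4)*(-1/11) = -802/47 + 1*(-1/11) = -802/47 - 1/11 = -8869/517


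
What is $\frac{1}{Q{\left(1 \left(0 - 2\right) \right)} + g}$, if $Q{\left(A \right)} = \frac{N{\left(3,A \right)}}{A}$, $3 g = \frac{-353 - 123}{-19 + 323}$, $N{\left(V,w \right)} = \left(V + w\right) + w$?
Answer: $- \frac{228}{5} \approx -45.6$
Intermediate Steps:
$N{\left(V,w \right)} = V + 2 w$
$g = - \frac{119}{228}$ ($g = \frac{\left(-353 - 123\right) \frac{1}{-19 + 323}}{3} = \frac{\left(-476\right) \frac{1}{304}}{3} = \frac{1}{3} \left(- \frac{119}{76}\right) = - \frac{119}{228} \approx -0.52193$)
$Q{\left(A \right)} = \frac{3 + 2 A}{A}$
$\frac{1}{Q{\left(1 \left(0 - 2\right) \right)} + g} = \frac{1}{\left(2 + \frac{3}{1 \left(0 - 2\right)}\right) - \frac{119}{228}} = \frac{1}{\left(2 + \frac{3}{1 \left(-2\right)}\right) - \frac{119}{228}} = \frac{1}{\left(2 + \frac{3}{-2}\right) - \frac{119}{228}} = \frac{1}{\left(2 + 3 \left(- \frac{1}{2}\right)\right) - \frac{119}{228}} = \frac{1}{\left(2 - \frac{3}{2}\right) - \frac{119}{228}} = \frac{1}{\frac{1}{2} - \frac{119}{228}} = \frac{1}{- \frac{5}{228}} = - \frac{228}{5}$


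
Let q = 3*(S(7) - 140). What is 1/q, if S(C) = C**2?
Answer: -1/273 ≈ -0.0036630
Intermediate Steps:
q = -273 (q = 3*(7**2 - 140) = 3*(49 - 140) = 3*(-91) = -273)
1/q = 1/(-273) = -1/273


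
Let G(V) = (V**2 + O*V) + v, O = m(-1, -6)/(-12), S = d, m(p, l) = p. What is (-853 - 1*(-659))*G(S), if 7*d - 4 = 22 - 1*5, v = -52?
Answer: 16587/2 ≈ 8293.5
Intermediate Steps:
d = 3 (d = 4/7 + (22 - 1*5)/7 = 4/7 + (22 - 5)/7 = 4/7 + (1/7)*17 = 4/7 + 17/7 = 3)
S = 3
O = 1/12 (O = -1/(-12) = -1*(-1/12) = 1/12 ≈ 0.083333)
G(V) = -52 + V**2 + V/12 (G(V) = (V**2 + V/12) - 52 = -52 + V**2 + V/12)
(-853 - 1*(-659))*G(S) = (-853 - 1*(-659))*(-52 + 3**2 + (1/12)*3) = (-853 + 659)*(-52 + 9 + 1/4) = -194*(-171/4) = 16587/2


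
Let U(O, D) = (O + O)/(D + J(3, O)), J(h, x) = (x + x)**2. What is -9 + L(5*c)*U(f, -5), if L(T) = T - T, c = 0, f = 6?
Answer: -9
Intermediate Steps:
J(h, x) = 4*x**2 (J(h, x) = (2*x)**2 = 4*x**2)
L(T) = 0
U(O, D) = 2*O/(D + 4*O**2) (U(O, D) = (O + O)/(D + 4*O**2) = (2*O)/(D + 4*O**2) = 2*O/(D + 4*O**2))
-9 + L(5*c)*U(f, -5) = -9 + 0*(2*6/(-5 + 4*6**2)) = -9 + 0*(2*6/(-5 + 4*36)) = -9 + 0*(2*6/(-5 + 144)) = -9 + 0*(2*6/139) = -9 + 0*(2*6*(1/139)) = -9 + 0*(12/139) = -9 + 0 = -9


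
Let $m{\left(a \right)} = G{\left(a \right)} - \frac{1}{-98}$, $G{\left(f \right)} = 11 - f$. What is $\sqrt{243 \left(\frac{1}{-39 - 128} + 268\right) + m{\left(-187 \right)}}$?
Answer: $\frac{\sqrt{357058092470}}{2338} \approx 255.58$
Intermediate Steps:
$m{\left(a \right)} = \frac{1079}{98} - a$ ($m{\left(a \right)} = \left(11 - a\right) - \frac{1}{-98} = \left(11 - a\right) - - \frac{1}{98} = \left(11 - a\right) + \frac{1}{98} = \frac{1079}{98} - a$)
$\sqrt{243 \left(\frac{1}{-39 - 128} + 268\right) + m{\left(-187 \right)}} = \sqrt{243 \left(\frac{1}{-39 - 128} + 268\right) + \left(\frac{1079}{98} - -187\right)} = \sqrt{243 \left(\frac{1}{-167} + 268\right) + \left(\frac{1079}{98} + 187\right)} = \sqrt{243 \left(- \frac{1}{167} + 268\right) + \frac{19405}{98}} = \sqrt{243 \cdot \frac{44755}{167} + \frac{19405}{98}} = \sqrt{\frac{10875465}{167} + \frac{19405}{98}} = \sqrt{\frac{1069036205}{16366}} = \frac{\sqrt{357058092470}}{2338}$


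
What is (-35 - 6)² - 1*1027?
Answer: 654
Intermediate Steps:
(-35 - 6)² - 1*1027 = (-41)² - 1027 = 1681 - 1027 = 654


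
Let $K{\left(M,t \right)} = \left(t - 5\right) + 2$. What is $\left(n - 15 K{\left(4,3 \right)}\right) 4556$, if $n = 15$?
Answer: $68340$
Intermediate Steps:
$K{\left(M,t \right)} = -3 + t$ ($K{\left(M,t \right)} = \left(-5 + t\right) + 2 = -3 + t$)
$\left(n - 15 K{\left(4,3 \right)}\right) 4556 = \left(15 - 15 \left(-3 + 3\right)\right) 4556 = \left(15 - 0\right) 4556 = \left(15 + 0\right) 4556 = 15 \cdot 4556 = 68340$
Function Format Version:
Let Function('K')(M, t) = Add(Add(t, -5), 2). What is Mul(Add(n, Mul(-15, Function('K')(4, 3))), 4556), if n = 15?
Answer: 68340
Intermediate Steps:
Function('K')(M, t) = Add(-3, t) (Function('K')(M, t) = Add(Add(-5, t), 2) = Add(-3, t))
Mul(Add(n, Mul(-15, Function('K')(4, 3))), 4556) = Mul(Add(15, Mul(-15, Add(-3, 3))), 4556) = Mul(Add(15, Mul(-15, 0)), 4556) = Mul(Add(15, 0), 4556) = Mul(15, 4556) = 68340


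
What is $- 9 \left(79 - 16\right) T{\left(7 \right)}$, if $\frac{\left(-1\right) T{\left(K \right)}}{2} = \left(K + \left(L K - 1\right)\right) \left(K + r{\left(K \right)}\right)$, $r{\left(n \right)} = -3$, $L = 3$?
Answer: $122472$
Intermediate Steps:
$T{\left(K \right)} = - 2 \left(-1 + 4 K\right) \left(-3 + K\right)$ ($T{\left(K \right)} = - 2 \left(K + \left(3 K - 1\right)\right) \left(K - 3\right) = - 2 \left(K + \left(-1 + 3 K\right)\right) \left(-3 + K\right) = - 2 \left(-1 + 4 K\right) \left(-3 + K\right)$)
$- 9 \left(79 - 16\right) T{\left(7 \right)} = - 9 \left(79 - 16\right) \left(-6 - 8 \cdot 7^{2} + 26 \cdot 7\right) = \left(-9\right) 63 \left(-6 - 392 + 182\right) = - 567 \left(-6 - 392 + 182\right) = \left(-567\right) \left(-216\right) = 122472$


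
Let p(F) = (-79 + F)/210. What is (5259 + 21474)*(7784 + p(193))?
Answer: 1040520921/5 ≈ 2.0810e+8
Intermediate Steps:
p(F) = -79/210 + F/210 (p(F) = (-79 + F)*(1/210) = -79/210 + F/210)
(5259 + 21474)*(7784 + p(193)) = (5259 + 21474)*(7784 + (-79/210 + (1/210)*193)) = 26733*(7784 + (-79/210 + 193/210)) = 26733*(7784 + 19/35) = 26733*(272459/35) = 1040520921/5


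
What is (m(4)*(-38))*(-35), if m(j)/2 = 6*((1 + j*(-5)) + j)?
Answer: -239400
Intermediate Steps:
m(j) = 12 - 48*j (m(j) = 2*(6*((1 + j*(-5)) + j)) = 2*(6*((1 - 5*j) + j)) = 2*(6*(1 - 4*j)) = 2*(6 - 24*j) = 12 - 48*j)
(m(4)*(-38))*(-35) = ((12 - 48*4)*(-38))*(-35) = ((12 - 192)*(-38))*(-35) = -180*(-38)*(-35) = 6840*(-35) = -239400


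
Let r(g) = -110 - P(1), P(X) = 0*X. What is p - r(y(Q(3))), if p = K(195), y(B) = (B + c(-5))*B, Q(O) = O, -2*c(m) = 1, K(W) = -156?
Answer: -46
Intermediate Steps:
c(m) = -½ (c(m) = -½*1 = -½)
P(X) = 0
y(B) = B*(-½ + B) (y(B) = (B - ½)*B = (-½ + B)*B = B*(-½ + B))
p = -156
r(g) = -110 (r(g) = -110 - 1*0 = -110 + 0 = -110)
p - r(y(Q(3))) = -156 - 1*(-110) = -156 + 110 = -46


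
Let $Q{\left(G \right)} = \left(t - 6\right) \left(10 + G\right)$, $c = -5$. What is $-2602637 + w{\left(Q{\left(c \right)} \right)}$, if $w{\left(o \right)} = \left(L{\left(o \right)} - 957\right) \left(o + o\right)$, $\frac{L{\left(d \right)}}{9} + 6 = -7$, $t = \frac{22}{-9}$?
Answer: $- \frac{7535831}{3} \approx -2.5119 \cdot 10^{6}$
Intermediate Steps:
$t = - \frac{22}{9}$ ($t = 22 \left(- \frac{1}{9}\right) = - \frac{22}{9} \approx -2.4444$)
$L{\left(d \right)} = -117$ ($L{\left(d \right)} = -54 + 9 \left(-7\right) = -54 - 63 = -117$)
$Q{\left(G \right)} = - \frac{760}{9} - \frac{76 G}{9}$ ($Q{\left(G \right)} = \left(- \frac{22}{9} - 6\right) \left(10 + G\right) = - \frac{76 \left(10 + G\right)}{9} = - \frac{760}{9} - \frac{76 G}{9}$)
$w{\left(o \right)} = - 2148 o$ ($w{\left(o \right)} = \left(-117 - 957\right) \left(o + o\right) = - 1074 \cdot 2 o = - 2148 o$)
$-2602637 + w{\left(Q{\left(c \right)} \right)} = -2602637 - 2148 \left(- \frac{760}{9} - - \frac{380}{9}\right) = -2602637 - 2148 \left(- \frac{760}{9} + \frac{380}{9}\right) = -2602637 - - \frac{272080}{3} = -2602637 + \frac{272080}{3} = - \frac{7535831}{3}$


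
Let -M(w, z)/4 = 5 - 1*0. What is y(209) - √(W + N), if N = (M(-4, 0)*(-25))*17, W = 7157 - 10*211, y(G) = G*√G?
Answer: -√13547 + 209*√209 ≈ 2905.1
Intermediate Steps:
y(G) = G^(3/2)
M(w, z) = -20 (M(w, z) = -4*(5 - 1*0) = -4*(5 + 0) = -4*5 = -20)
W = 5047 (W = 7157 - 2110 = 5047)
N = 8500 (N = -20*(-25)*17 = 500*17 = 8500)
y(209) - √(W + N) = 209^(3/2) - √(5047 + 8500) = 209*√209 - √13547 = -√13547 + 209*√209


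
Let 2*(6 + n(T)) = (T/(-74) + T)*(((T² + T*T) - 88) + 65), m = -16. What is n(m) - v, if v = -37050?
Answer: 1227840/37 ≈ 33185.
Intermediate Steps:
n(T) = -6 + 73*T*(-23 + 2*T²)/148 (n(T) = -6 + ((T/(-74) + T)*(((T² + T*T) - 88) + 65))/2 = -6 + ((T*(-1/74) + T)*(((T² + T²) - 88) + 65))/2 = -6 + ((-T/74 + T)*((2*T² - 88) + 65))/2 = -6 + ((73*T/74)*((-88 + 2*T²) + 65))/2 = -6 + ((73*T/74)*(-23 + 2*T²))/2 = -6 + (73*T*(-23 + 2*T²)/74)/2 = -6 + 73*T*(-23 + 2*T²)/148)
n(m) - v = (-6 - 1679/148*(-16) + (73/74)*(-16)³) - 1*(-37050) = (-6 + 6716/37 + (73/74)*(-4096)) + 37050 = (-6 + 6716/37 - 149504/37) + 37050 = -143010/37 + 37050 = 1227840/37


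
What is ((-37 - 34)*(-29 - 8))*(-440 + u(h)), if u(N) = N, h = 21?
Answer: -1100713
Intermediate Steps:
((-37 - 34)*(-29 - 8))*(-440 + u(h)) = ((-37 - 34)*(-29 - 8))*(-440 + 21) = -71*(-37)*(-419) = 2627*(-419) = -1100713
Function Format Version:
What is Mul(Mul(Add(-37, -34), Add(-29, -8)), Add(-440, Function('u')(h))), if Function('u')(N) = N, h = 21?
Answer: -1100713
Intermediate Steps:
Mul(Mul(Add(-37, -34), Add(-29, -8)), Add(-440, Function('u')(h))) = Mul(Mul(Add(-37, -34), Add(-29, -8)), Add(-440, 21)) = Mul(Mul(-71, -37), -419) = Mul(2627, -419) = -1100713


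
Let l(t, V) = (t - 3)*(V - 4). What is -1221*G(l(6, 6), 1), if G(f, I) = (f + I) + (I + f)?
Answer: -17094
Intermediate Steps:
l(t, V) = (-4 + V)*(-3 + t) (l(t, V) = (-3 + t)*(-4 + V) = (-4 + V)*(-3 + t))
G(f, I) = 2*I + 2*f (G(f, I) = (I + f) + (I + f) = 2*I + 2*f)
-1221*G(l(6, 6), 1) = -1221*(2*1 + 2*(12 - 4*6 - 3*6 + 6*6)) = -1221*(2 + 2*(12 - 24 - 18 + 36)) = -1221*(2 + 2*6) = -1221*(2 + 12) = -1221*14 = -17094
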